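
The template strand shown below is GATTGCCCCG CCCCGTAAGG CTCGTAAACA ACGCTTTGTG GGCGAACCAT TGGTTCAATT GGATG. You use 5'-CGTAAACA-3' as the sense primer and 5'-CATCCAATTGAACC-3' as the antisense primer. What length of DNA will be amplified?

43 bp

Forward primer CGTAAACA is found on the top strand at positions 23–30.
Taking the reverse complement of CATCCAATTGAACC gives GGTTCAATTGGATG, found at positions 52–65 on the template; the primer anneals here to the top strand with its 3' end pointing upstream.
Product length = (reverse-primer end) − (forward-primer start) + 1 = 65 − 23 + 1 = 43 bp.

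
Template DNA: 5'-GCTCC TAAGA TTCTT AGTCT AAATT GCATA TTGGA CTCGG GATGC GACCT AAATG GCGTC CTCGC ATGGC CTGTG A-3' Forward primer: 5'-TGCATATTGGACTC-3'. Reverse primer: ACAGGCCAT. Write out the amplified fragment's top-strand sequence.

Forward primer TGCATATTGGACTC is found on the top strand at positions 25–38.
Reverse complement of the reverse primer: ATGGCCTGT. This occurs on the top strand at positions 66–74.
The product is the template from position 25 through 74 (50 bp).

5'-TGCATATTGGACTCGGGATGCGACCTAAATGGCGTCCTCGCATGGCCTGT-3'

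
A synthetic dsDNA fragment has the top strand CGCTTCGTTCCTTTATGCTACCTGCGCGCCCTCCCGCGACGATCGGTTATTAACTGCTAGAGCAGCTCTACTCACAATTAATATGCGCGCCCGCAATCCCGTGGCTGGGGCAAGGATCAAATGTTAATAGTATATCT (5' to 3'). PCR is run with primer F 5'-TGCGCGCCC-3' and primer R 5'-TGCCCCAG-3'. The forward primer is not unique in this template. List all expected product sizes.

The forward primer TGCGCGCCC matches the top strand at positions 23–31, 84–92.
The reverse primer's reverse complement is CTGGGGCA, matching at positions 105–112.
Each forward site pairs with the reverse site to give a product ending at position 112: sizes 90, 29 bp.

90 bp, 29 bp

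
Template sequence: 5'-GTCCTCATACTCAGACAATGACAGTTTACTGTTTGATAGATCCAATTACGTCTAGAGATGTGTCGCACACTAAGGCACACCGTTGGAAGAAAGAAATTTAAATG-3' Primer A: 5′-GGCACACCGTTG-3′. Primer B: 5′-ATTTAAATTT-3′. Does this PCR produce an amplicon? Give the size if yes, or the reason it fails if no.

Yes — a 30 bp product.

Primer A (GGCACACCGTTG) matches the top strand at positions 74–85; it acts as a forward primer.
Primer B's reverse complement is AAATTTAAAT, matching the top strand at positions 94–103; it acts as a reverse primer.
The 3' ends face each other across positions 74–103, giving a 30 bp product.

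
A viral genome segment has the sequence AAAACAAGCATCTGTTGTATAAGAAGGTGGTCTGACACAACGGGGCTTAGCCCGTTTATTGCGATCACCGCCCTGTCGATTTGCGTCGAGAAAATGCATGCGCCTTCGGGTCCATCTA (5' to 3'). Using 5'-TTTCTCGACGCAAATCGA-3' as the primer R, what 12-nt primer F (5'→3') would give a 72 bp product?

The reverse primer's reverse complement TCGATTTGCGTCGAGAAA matches the template at positions 76–93, so the product ends at position 93.
A 72 bp product then starts at position 93 − 72 + 1 = 22.
The forward primer is identical to the top strand there: AGAAGGTGGTCT.

5'-AGAAGGTGGTCT-3'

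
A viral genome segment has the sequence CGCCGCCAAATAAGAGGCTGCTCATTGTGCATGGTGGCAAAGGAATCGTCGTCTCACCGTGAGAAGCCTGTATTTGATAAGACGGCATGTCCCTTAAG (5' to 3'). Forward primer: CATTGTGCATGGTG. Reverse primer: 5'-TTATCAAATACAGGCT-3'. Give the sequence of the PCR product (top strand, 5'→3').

Scanning the template, CATTGTGCATGGTG occurs at positions 23–36; this primer anneals to the bottom strand there with its 3' end pointing downstream.
Taking the reverse complement of TTATCAAATACAGGCT gives AGCCTGTATTTGATAA, found at positions 65–80 on the template; the primer anneals here to the top strand with its 3' end pointing upstream.
The product is the template from position 23 through 80 (58 bp).

5'-CATTGTGCATGGTGGCAAAGGAATCGTCGTCTCACCGTGAGAAGCCTGTATTTGATAA-3'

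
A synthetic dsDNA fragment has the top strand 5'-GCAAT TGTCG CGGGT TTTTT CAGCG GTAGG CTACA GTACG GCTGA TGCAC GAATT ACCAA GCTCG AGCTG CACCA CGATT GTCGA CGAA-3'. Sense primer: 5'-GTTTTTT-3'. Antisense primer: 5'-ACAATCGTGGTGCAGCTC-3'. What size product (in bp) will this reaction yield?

69 bp

Forward primer GTTTTTT is found on the top strand at positions 14–20.
Reverse complement of the reverse primer: GAGCTGCACCACGATTGT. This occurs on the top strand at positions 65–82.
Product length = (reverse-primer end) − (forward-primer start) + 1 = 82 − 14 + 1 = 69 bp.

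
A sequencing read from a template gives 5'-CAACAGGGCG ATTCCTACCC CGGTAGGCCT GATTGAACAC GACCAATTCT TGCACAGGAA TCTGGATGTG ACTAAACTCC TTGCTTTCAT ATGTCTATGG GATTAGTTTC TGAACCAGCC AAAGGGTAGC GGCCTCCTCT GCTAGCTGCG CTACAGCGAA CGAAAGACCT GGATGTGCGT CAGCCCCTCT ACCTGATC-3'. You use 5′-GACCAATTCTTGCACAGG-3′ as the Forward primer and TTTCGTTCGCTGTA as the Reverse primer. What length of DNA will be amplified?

125 bp

Forward primer GACCAATTCTTGCACAGG is found on the top strand at positions 41–58.
The reverse primer's reverse complement is TACAGCGAACGAAA, which matches the template at positions 152–165.
Amplicon spans positions 41–165: 125 bp.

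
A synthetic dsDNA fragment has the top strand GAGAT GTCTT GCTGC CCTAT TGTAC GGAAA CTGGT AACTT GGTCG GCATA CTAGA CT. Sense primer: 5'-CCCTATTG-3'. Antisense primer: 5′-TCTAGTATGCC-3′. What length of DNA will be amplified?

Scanning the template, CCCTATTG occurs at positions 15–22; this primer anneals to the bottom strand there with its 3' end pointing downstream.
Reverse complement of the reverse primer: GGCATACTAGA. This occurs on the top strand at positions 45–55.
Product length = (reverse-primer end) − (forward-primer start) + 1 = 55 − 15 + 1 = 41 bp.

41 bp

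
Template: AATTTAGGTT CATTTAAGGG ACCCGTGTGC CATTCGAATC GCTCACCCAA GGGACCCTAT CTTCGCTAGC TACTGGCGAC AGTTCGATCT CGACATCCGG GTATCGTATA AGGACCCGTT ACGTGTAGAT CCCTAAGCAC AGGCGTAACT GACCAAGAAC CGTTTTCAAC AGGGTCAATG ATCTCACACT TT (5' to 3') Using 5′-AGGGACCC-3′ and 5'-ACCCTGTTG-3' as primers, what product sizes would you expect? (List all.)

The forward primer AGGGACCC matches the top strand at positions 17–24, 50–57.
The reverse primer's reverse complement is CAACAGGGT, matching at positions 167–175.
Each forward site pairs with the reverse site to give a product ending at position 175: sizes 159, 126 bp.

159 bp, 126 bp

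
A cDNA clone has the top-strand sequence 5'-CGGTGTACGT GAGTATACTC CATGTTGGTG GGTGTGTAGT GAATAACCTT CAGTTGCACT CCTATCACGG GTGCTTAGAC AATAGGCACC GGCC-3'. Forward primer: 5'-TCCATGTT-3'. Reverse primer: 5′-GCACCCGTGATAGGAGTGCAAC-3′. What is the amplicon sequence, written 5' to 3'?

Forward primer TCCATGTT is found on the top strand at positions 19–26.
Reverse complement of the reverse primer: GTTGCACTCCTATCACGGGTGC. This occurs on the top strand at positions 53–74.
The product is the template from position 19 through 74 (56 bp).

5'-TCCATGTTGGTGGGTGTGTAGTGAATAACCTTCAGTTGCACTCCTATCACGGGTGC-3'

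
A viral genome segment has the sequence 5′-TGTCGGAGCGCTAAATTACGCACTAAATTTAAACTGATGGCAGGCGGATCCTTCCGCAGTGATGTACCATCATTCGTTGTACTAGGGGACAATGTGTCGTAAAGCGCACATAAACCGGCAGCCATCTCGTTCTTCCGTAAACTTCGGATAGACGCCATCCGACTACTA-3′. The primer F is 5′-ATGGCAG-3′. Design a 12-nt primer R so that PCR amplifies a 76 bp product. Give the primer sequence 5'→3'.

5'-TATGTGCGCTTT-3'

The forward primer binds at positions 37–43, so a 76 bp product ends at position 37 + 76 − 1 = 112.
The reverse primer anneals to the top strand over positions 101–112, i.e. to AAAGCGCACATA.
Its sequence written 5'→3' is the reverse complement: TATGTGCGCTTT.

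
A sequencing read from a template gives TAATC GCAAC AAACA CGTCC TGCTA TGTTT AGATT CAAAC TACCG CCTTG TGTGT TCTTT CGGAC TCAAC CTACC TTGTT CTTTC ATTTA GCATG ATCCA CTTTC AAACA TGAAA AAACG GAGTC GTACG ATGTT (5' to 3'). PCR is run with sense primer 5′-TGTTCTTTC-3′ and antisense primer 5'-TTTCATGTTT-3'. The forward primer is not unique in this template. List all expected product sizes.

The forward primer TGTTCTTTC matches the top strand at positions 53–61, 77–85.
The reverse primer's reverse complement is AAACATGAAA, matching at positions 106–115.
Each forward site pairs with the reverse site to give a product ending at position 115: sizes 63, 39 bp.

63 bp, 39 bp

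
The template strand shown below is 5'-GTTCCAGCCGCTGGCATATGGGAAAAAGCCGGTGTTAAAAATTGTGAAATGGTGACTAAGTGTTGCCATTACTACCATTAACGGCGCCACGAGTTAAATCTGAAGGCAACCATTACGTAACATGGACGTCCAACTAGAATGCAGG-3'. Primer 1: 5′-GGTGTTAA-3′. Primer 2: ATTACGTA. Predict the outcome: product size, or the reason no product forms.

Primer 1 (GGTGTTAA) matches the top strand at positions 31–38 (3' end points downstream).
Primer 2 (ATTACGTA) also matches the top strand directly, at positions 112–119 — its reverse complement TACGTAAT is not present.
Both primers anneal to the bottom strand with 3' ends pointing the same way, so neither can prime synthesis back toward the other.

No product — both primers anneal to the same strand and extend in the same direction.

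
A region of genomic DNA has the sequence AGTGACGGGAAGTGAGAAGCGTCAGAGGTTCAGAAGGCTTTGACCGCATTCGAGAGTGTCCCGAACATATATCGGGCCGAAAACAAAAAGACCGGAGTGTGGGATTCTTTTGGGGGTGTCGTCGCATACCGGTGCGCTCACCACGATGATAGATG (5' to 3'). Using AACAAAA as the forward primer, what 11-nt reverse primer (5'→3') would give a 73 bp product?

The forward primer binds at positions 82–88, so a 73 bp product ends at position 82 + 73 − 1 = 154.
The reverse primer anneals to the top strand over positions 144–154, i.e. to CGATGATAGAT.
Its sequence written 5'→3' is the reverse complement: ATCTATCATCG.

5'-ATCTATCATCG-3'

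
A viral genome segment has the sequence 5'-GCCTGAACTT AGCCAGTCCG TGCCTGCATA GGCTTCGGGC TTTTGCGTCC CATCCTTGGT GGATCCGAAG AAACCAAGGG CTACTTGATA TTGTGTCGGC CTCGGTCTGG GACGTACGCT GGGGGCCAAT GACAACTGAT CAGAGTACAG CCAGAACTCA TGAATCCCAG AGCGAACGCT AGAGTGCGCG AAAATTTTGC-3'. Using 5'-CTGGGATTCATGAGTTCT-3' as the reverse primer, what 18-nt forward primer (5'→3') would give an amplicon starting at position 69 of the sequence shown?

The reverse primer's reverse complement AGAACTCATGAATCCCAG matches the template at positions 153–170; the product starts at position 69.
The forward primer is identical to the top strand over positions 69–86: AGAAACCAAGGGCTACTT.

5'-AGAAACCAAGGGCTACTT-3'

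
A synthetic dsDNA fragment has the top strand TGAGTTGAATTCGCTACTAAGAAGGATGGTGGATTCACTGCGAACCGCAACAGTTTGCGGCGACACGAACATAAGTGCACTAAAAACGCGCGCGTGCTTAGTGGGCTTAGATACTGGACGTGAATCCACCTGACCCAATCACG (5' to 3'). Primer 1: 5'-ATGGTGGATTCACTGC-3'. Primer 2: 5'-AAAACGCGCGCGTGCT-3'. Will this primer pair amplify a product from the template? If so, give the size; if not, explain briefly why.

Primer 1 (ATGGTGGATTCACTGC) matches the top strand at positions 26–41 (3' end points downstream).
Primer 2 (AAAACGCGCGCGTGCT) also matches the top strand directly, at positions 83–98 — its reverse complement AGCACGCGCGCGTTTT is not present.
Both primers anneal to the bottom strand with 3' ends pointing the same way, so neither can prime synthesis back toward the other.

No product — both primers anneal to the same strand and extend in the same direction.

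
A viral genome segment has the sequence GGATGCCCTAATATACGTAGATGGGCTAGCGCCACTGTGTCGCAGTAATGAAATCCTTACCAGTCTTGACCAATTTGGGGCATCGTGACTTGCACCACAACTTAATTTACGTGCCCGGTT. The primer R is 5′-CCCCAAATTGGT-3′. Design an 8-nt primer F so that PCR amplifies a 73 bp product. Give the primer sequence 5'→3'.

5'-CTAATATA-3'

The reverse primer's reverse complement ACCAATTTGGGG matches the template at positions 69–80, so the product ends at position 80.
A 73 bp product then starts at position 80 − 73 + 1 = 8.
The forward primer is identical to the top strand there: CTAATATA.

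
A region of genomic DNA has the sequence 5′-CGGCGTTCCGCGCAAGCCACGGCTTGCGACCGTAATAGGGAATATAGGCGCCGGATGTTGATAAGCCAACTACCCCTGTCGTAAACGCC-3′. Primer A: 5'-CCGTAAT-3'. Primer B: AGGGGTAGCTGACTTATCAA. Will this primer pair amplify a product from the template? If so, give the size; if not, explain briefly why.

Primer B (AGGGGTAGCTGACTTATCAA) does not match the top strand, and its reverse complement TTGATAAGTCAGCTACCCCT does not match either.
With no annealing site for primer B, no amplification occurs.

No product — primer B has no binding site in the template.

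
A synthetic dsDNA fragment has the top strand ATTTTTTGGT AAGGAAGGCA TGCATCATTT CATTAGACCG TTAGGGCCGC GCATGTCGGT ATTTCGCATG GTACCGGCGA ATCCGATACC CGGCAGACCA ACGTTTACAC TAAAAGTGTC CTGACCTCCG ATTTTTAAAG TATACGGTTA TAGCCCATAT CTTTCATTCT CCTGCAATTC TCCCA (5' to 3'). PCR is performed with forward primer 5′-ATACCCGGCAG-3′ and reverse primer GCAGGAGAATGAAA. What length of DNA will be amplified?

Scanning the template, ATACCCGGCAG occurs at positions 86–96; this primer anneals to the bottom strand there with its 3' end pointing downstream.
The reverse primer's reverse complement is TTTCATTCTCCTGC, which matches the template at positions 162–175.
The product runs from position 86 to position 175, so its length is 175 − 86 + 1 = 90 bp.

90 bp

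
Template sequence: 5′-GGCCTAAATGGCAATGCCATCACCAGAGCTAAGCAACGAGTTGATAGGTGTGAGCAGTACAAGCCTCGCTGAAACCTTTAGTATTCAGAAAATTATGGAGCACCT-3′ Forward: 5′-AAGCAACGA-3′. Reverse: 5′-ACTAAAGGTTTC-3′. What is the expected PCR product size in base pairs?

52 bp

The forward primer matches the template at positions 31–39.
Taking the reverse complement of ACTAAAGGTTTC gives GAAACCTTTAGT, found at positions 71–82 on the template; the primer anneals here to the top strand with its 3' end pointing upstream.
Amplicon spans positions 31–82: 52 bp.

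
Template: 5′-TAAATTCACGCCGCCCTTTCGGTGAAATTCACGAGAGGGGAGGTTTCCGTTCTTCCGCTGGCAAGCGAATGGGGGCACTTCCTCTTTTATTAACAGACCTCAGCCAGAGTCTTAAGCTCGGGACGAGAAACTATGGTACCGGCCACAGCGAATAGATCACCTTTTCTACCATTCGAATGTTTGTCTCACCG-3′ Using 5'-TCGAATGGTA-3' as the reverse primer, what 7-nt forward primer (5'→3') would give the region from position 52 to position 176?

The reverse primer's reverse complement TACCATTCGA matches the template at positions 167–176; the product starts at position 52.
The forward primer is identical to the top strand over positions 52–58: CTTCCGC.

5'-CTTCCGC-3'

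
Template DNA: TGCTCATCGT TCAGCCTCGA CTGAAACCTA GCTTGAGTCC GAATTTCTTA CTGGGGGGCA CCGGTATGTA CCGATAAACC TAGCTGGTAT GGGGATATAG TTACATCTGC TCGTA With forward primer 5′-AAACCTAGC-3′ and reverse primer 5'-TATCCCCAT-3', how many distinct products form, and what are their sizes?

Two products: 74 bp, 22 bp

The forward primer AAACCTAGC matches the top strand at positions 24–32, 76–84.
The reverse primer's reverse complement is ATGGGGATA, matching at positions 89–97.
Each forward site pairs with the reverse site to give a product ending at position 97: sizes 74, 22 bp.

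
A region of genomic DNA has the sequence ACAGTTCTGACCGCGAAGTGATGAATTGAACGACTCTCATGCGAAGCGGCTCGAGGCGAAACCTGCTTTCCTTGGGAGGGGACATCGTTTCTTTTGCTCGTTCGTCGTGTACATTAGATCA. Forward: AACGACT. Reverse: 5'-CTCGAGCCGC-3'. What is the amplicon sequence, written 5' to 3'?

5'-AACGACTCTCATGCGAAGCGGCTCGAG-3'

The forward primer matches the template at positions 29–35.
The reverse primer's reverse complement is GCGGCTCGAG, which matches the template at positions 46–55.
The product is the template from position 29 through 55 (27 bp).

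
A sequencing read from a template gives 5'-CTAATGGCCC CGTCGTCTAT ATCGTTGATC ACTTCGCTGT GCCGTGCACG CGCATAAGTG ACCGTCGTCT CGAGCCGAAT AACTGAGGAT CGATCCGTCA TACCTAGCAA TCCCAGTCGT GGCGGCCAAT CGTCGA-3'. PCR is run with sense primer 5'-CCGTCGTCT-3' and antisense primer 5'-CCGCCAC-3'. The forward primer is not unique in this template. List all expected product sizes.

The forward primer CCGTCGTCT matches the top strand at positions 10–18, 62–70.
The reverse primer's reverse complement is GTGGCGG, matching at positions 119–125.
Each forward site pairs with the reverse site to give a product ending at position 125: sizes 116, 64 bp.

116 bp, 64 bp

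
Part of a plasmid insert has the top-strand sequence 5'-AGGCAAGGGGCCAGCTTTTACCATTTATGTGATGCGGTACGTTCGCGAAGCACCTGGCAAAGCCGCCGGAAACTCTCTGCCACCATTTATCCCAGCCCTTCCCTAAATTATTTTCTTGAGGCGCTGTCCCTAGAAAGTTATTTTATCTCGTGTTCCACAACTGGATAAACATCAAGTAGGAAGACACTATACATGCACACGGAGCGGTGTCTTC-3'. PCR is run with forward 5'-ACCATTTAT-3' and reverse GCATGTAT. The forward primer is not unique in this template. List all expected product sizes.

177 bp, 115 bp

The forward primer ACCATTTAT matches the top strand at positions 20–28, 82–90.
The reverse primer's reverse complement is ATACATGC, matching at positions 189–196.
Each forward site pairs with the reverse site to give a product ending at position 196: sizes 177, 115 bp.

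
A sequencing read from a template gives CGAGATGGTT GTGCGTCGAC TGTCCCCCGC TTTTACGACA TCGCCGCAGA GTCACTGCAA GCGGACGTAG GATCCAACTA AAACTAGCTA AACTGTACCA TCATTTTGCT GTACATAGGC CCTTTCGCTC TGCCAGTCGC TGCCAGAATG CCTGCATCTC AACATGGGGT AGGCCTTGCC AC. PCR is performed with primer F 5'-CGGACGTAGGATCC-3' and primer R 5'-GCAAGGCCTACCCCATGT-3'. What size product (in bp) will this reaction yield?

118 bp

Forward primer CGGACGTAGGATCC is found on the top strand at positions 62–75.
Taking the reverse complement of GCAAGGCCTACCCCATGT gives ACATGGGGTAGGCCTTGC, found at positions 162–179 on the template; the primer anneals here to the top strand with its 3' end pointing upstream.
Amplicon spans positions 62–179: 118 bp.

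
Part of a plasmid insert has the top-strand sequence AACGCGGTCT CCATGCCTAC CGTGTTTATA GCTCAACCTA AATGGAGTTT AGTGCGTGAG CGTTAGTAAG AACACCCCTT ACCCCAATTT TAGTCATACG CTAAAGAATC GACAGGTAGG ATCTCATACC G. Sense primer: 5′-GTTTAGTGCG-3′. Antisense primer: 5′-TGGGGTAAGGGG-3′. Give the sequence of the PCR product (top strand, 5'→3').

5'-GTTTAGTGCGTGAGCGTTAGTAAGAACACCCCTTACCCCA-3'

Forward primer GTTTAGTGCG is found on the top strand at positions 47–56.
Taking the reverse complement of TGGGGTAAGGGG gives CCCCTTACCCCA, found at positions 75–86 on the template; the primer anneals here to the top strand with its 3' end pointing upstream.
The product is the template from position 47 through 86 (40 bp).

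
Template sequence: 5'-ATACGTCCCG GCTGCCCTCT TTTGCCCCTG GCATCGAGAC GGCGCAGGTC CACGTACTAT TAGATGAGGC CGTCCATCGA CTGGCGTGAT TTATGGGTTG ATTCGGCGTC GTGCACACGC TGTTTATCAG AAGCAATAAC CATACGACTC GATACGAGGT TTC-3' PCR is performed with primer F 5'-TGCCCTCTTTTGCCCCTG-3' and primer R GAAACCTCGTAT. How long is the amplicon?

151 bp

The forward primer matches the template at positions 13–30.
The reverse primer's reverse complement is ATACGAGGTTTC, which matches the template at positions 152–163.
The product runs from position 13 to position 163, so its length is 163 − 13 + 1 = 151 bp.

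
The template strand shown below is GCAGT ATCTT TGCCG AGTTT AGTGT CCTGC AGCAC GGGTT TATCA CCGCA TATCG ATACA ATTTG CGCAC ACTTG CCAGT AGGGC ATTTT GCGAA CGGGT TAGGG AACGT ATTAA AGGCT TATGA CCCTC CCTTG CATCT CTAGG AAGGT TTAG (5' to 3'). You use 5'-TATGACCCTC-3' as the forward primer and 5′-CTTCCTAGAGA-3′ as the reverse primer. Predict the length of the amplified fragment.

Forward primer TATGACCCTC is found on the top strand at positions 121–130.
The reverse primer's reverse complement is TCTCTAGGAAG, which matches the template at positions 138–148.
Amplicon spans positions 121–148: 28 bp.

28 bp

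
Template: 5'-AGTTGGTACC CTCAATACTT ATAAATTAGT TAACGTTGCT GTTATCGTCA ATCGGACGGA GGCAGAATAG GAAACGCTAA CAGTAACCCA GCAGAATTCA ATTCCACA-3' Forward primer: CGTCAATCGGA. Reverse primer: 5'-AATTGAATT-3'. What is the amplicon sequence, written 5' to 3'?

5'-CGTCAATCGGACGGAGGCAGAATAGGAAACGCTAACAGTAACCCAGCAGAATTCAATT-3'

Scanning the template, CGTCAATCGGA occurs at positions 46–56; this primer anneals to the bottom strand there with its 3' end pointing downstream.
The reverse primer's reverse complement is AATTCAATT, which matches the template at positions 95–103.
The product is the template from position 46 through 103 (58 bp).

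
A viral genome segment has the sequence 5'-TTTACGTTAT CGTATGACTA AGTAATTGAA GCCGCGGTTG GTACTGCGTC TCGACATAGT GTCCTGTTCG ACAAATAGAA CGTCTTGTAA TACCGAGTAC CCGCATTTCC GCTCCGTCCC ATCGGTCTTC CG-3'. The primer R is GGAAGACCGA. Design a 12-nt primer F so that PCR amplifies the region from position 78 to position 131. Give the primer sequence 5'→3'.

5'-GAACGTCTTGTA-3'

The reverse primer's reverse complement TCGGTCTTCC matches the template at positions 122–131; the product starts at position 78.
The forward primer is identical to the top strand over positions 78–89: GAACGTCTTGTA.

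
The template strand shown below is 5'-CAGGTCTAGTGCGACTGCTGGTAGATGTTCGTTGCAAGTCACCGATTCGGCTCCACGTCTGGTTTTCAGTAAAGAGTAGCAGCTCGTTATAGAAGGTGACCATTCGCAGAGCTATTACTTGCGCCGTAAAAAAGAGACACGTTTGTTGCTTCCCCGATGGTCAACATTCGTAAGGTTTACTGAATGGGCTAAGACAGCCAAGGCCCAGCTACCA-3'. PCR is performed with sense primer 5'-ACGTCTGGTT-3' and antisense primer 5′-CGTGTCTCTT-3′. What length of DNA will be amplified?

The forward primer matches the template at positions 55–64.
The reverse primer's reverse complement is AAGAGACACG, which matches the template at positions 132–141.
Amplicon spans positions 55–141: 87 bp.

87 bp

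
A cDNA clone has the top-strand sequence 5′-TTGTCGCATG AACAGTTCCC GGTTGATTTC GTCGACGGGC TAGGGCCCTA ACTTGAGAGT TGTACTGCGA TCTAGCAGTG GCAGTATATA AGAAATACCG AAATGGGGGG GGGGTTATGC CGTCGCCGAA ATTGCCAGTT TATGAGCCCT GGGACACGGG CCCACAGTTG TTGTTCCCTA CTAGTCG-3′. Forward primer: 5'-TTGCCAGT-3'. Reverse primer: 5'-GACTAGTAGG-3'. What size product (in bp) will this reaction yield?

55 bp

Forward primer TTGCCAGT is found on the top strand at positions 132–139.
Taking the reverse complement of GACTAGTAGG gives CCTACTAGTC, found at positions 177–186 on the template; the primer anneals here to the top strand with its 3' end pointing upstream.
Product length = (reverse-primer end) − (forward-primer start) + 1 = 186 − 132 + 1 = 55 bp.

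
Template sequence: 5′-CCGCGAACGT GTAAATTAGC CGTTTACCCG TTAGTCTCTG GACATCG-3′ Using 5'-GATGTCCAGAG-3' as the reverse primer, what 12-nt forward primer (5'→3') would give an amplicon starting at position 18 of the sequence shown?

The reverse primer's reverse complement CTCTGGACATC matches the template at positions 36–46; the product starts at position 18.
The forward primer is identical to the top strand over positions 18–29: AGCCGTTTACCC.

5'-AGCCGTTTACCC-3'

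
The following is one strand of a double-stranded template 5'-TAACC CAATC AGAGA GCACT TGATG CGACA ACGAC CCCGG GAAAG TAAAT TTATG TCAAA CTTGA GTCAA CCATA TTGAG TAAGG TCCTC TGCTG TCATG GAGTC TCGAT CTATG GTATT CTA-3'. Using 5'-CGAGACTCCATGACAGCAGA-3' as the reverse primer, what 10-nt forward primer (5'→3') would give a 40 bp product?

5'-AACCATATTG-3'

The reverse primer's reverse complement TCTGCTGTCATGGAGTCTCG matches the template at positions 89–108, so the product ends at position 108.
A 40 bp product then starts at position 108 − 40 + 1 = 69.
The forward primer is identical to the top strand there: AACCATATTG.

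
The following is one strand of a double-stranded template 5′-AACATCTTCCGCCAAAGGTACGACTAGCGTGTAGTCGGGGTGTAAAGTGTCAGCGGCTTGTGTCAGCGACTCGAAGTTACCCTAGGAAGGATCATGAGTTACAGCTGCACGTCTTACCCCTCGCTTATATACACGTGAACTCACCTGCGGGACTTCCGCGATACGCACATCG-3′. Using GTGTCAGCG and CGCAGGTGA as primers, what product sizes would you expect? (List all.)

103 bp, 90 bp

The forward primer GTGTCAGCG matches the top strand at positions 47–55, 60–68.
The reverse primer's reverse complement is TCACCTGCG, matching at positions 141–149.
Each forward site pairs with the reverse site to give a product ending at position 149: sizes 103, 90 bp.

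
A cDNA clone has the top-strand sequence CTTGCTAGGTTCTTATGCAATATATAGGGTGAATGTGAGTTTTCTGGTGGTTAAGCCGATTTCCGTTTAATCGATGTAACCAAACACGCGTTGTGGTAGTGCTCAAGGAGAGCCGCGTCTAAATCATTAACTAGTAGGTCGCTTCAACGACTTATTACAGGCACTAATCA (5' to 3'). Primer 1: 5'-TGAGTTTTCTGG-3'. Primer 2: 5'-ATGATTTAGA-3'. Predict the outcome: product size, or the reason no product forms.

Primer 1 (TGAGTTTTCTGG) matches the top strand at positions 36–47; it acts as a forward primer.
Primer 2's reverse complement is TCTAAATCAT, matching the top strand at positions 118–127; it acts as a reverse primer.
The 3' ends face each other across positions 36–127, giving a 92 bp product.

Yes — a 92 bp product.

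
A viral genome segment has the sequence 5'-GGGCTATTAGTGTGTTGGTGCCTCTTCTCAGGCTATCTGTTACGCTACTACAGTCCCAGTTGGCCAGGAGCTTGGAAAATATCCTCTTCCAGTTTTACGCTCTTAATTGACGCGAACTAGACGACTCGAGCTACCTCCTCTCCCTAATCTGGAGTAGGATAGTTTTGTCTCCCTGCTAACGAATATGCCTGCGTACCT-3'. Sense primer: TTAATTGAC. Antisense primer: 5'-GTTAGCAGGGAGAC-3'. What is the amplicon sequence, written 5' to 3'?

Forward primer TTAATTGAC is found on the top strand at positions 103–111.
The reverse primer's reverse complement is GTCTCCCTGCTAAC, which matches the template at positions 167–180.
The product is the template from position 103 through 180 (78 bp).

5'-TTAATTGACGCGAACTAGACGACTCGAGCTACCTCCTCTCCCTAATCTGGAGTAGGATAGTTTTGTCTCCCTGCTAAC-3'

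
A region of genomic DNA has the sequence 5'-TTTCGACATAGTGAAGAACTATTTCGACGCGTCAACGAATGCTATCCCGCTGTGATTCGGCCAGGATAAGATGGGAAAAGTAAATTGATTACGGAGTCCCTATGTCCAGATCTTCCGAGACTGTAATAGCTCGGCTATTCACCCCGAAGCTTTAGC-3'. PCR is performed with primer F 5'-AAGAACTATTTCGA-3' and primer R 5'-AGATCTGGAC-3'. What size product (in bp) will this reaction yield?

Forward primer AAGAACTATTTCGA is found on the top strand at positions 14–27.
Taking the reverse complement of AGATCTGGAC gives GTCCAGATCT, found at positions 104–113 on the template; the primer anneals here to the top strand with its 3' end pointing upstream.
The product runs from position 14 to position 113, so its length is 113 − 14 + 1 = 100 bp.

100 bp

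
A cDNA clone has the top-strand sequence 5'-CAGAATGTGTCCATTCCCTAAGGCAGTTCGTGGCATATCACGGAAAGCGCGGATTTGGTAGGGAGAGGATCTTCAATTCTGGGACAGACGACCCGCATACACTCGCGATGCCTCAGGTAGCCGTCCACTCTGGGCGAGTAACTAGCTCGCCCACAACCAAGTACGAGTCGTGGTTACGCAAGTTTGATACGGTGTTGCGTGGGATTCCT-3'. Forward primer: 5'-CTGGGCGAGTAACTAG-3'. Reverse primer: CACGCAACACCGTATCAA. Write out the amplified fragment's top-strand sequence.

5'-CTGGGCGAGTAACTAGCTCGCCCACAACCAAGTACGAGTCGTGGTTACGCAAGTTTGATACGGTGTTGCGTG-3'

The forward primer matches the template at positions 130–145.
Reverse complement of the reverse primer: TTGATACGGTGTTGCGTG. This occurs on the top strand at positions 184–201.
The product is the template from position 130 through 201 (72 bp).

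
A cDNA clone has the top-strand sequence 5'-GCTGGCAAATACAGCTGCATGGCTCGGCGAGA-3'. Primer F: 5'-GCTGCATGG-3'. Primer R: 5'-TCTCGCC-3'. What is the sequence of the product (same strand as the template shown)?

5'-GCTGCATGGCTCGGCGAGA-3'

The forward primer matches the template at positions 14–22.
The reverse primer's reverse complement is GGCGAGA, which matches the template at positions 26–32.
The product is the template from position 14 through 32 (19 bp).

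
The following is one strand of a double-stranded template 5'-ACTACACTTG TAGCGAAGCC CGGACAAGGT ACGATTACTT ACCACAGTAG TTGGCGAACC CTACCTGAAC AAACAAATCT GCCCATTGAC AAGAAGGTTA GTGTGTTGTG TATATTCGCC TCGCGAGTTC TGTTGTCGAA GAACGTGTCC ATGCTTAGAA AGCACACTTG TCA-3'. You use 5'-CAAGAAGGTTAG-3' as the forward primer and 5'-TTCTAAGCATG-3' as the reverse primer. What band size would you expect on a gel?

The forward primer matches the template at positions 90–101.
Reverse complement of the reverse primer: CATGCTTAGAA. This occurs on the top strand at positions 150–160.
Product length = (reverse-primer end) − (forward-primer start) + 1 = 160 − 90 + 1 = 71 bp.

71 bp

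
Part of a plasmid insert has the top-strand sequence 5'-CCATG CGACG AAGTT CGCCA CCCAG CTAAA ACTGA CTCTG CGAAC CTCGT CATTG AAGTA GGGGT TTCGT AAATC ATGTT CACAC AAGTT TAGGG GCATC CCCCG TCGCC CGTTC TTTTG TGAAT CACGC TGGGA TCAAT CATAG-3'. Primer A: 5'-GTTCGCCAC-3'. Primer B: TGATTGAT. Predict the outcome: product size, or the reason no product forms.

Yes — a 130 bp product.

Primer A (GTTCGCCAC) matches the top strand at positions 13–21; it acts as a forward primer.
Primer B's reverse complement is ATCAATCA, matching the top strand at positions 135–142; it acts as a reverse primer.
The 3' ends face each other across positions 13–142, giving a 130 bp product.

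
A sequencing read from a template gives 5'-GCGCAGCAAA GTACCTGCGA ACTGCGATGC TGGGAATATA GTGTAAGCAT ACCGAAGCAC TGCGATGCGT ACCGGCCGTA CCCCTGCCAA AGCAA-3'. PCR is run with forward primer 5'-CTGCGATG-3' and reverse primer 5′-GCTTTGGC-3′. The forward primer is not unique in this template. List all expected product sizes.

The forward primer CTGCGATG matches the top strand at positions 22–29, 60–67.
The reverse primer's reverse complement is GCCAAAGC, matching at positions 86–93.
Each forward site pairs with the reverse site to give a product ending at position 93: sizes 72, 34 bp.

72 bp, 34 bp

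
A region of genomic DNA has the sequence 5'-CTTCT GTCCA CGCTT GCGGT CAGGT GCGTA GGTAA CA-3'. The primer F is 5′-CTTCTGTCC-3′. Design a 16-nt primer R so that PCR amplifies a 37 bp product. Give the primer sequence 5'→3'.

5'-TGTTACCTACGCACCT-3'

The forward primer binds at positions 1–9, so a 37 bp product ends at position 1 + 37 − 1 = 37.
The reverse primer anneals to the top strand over positions 22–37, i.e. to AGGTGCGTAGGTAACA.
Its sequence written 5'→3' is the reverse complement: TGTTACCTACGCACCT.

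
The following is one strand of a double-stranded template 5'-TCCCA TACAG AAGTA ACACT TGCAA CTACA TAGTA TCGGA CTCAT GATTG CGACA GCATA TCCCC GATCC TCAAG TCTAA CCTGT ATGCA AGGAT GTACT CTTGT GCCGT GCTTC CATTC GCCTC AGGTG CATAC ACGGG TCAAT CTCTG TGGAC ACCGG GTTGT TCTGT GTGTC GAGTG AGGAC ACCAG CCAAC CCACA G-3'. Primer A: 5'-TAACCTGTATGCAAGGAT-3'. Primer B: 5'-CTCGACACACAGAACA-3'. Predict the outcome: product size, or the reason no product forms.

Primer A (TAACCTGTATGCAAGGAT) matches the top strand at positions 78–95; it acts as a forward primer.
Primer B's reverse complement is TGTTCTGTGTGTCGAG, matching the top strand at positions 163–178; it acts as a reverse primer.
The 3' ends face each other across positions 78–178, giving a 101 bp product.

Yes — a 101 bp product.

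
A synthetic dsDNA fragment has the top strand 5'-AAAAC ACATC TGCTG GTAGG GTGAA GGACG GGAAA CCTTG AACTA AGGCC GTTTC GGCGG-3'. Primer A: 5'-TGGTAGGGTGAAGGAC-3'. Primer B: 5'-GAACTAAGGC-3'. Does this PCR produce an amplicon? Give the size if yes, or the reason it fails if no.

Primer A (TGGTAGGGTGAAGGAC) matches the top strand at positions 14–29 (3' end points downstream).
Primer B (GAACTAAGGC) also matches the top strand directly, at positions 40–49 — its reverse complement GCCTTAGTTC is not present.
Both primers anneal to the bottom strand with 3' ends pointing the same way, so neither can prime synthesis back toward the other.

No product — both primers anneal to the same strand and extend in the same direction.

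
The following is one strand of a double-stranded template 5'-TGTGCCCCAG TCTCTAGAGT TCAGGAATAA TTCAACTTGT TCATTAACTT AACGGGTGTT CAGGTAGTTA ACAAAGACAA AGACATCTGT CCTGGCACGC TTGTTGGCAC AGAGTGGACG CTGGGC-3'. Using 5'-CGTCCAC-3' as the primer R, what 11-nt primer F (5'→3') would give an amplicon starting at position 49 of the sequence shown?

The reverse primer's reverse complement GTGGACG matches the template at positions 114–120; the product starts at position 49.
The forward primer is identical to the top strand over positions 49–59: TTAACGGGTGT.

5'-TTAACGGGTGT-3'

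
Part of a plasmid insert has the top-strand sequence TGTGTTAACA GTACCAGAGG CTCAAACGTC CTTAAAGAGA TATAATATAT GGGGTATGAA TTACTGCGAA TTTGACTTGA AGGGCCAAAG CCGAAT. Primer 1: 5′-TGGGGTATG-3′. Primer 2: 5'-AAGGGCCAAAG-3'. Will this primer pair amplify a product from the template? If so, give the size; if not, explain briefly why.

No product — both primers anneal to the same strand and extend in the same direction.

Primer 1 (TGGGGTATG) matches the top strand at positions 50–58 (3' end points downstream).
Primer 2 (AAGGGCCAAAG) also matches the top strand directly, at positions 80–90 — its reverse complement CTTTGGCCCTT is not present.
Both primers anneal to the bottom strand with 3' ends pointing the same way, so neither can prime synthesis back toward the other.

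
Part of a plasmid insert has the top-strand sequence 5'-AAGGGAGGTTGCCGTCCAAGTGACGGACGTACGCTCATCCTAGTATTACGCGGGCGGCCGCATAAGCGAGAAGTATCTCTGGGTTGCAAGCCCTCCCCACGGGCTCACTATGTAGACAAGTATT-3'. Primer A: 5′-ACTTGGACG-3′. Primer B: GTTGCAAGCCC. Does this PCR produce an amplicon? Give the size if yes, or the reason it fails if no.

Primer A (ACTTGGACG) has reverse complement CGTCCAAGT, which matches the top strand at positions 13–21; primer A anneals to the top strand there with its 3' end pointing upstream toward position 13.
Primer B (GTTGCAAGCCC) matches the top strand directly at positions 83–93; it anneals to the bottom strand with its 3' end pointing downstream toward position 93.
The 3' ends diverge (primer A extends toward position 1, primer B toward position 124), so the primers never converge on a shared product.

No product — the primers' 3' ends point away from each other.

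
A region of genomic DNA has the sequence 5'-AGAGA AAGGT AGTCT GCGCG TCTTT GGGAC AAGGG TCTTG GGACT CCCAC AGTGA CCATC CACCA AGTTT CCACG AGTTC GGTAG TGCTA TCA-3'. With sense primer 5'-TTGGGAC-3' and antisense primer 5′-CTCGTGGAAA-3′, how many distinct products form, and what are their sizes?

Two products: 54 bp, 40 bp

The forward primer TTGGGAC matches the top strand at positions 24–30, 38–44.
The reverse primer's reverse complement is TTTCCACGAG, matching at positions 68–77.
Each forward site pairs with the reverse site to give a product ending at position 77: sizes 54, 40 bp.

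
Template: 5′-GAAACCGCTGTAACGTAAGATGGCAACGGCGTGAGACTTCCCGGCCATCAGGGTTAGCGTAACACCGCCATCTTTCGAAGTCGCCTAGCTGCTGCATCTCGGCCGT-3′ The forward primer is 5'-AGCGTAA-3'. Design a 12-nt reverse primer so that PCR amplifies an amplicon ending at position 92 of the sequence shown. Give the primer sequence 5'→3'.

The forward primer binds at positions 56–62; the product's 3' end on the top strand is position 92.
The reverse primer anneals to the top strand over positions 81–92, i.e. to TCGCCTAGCTGC.
Its sequence written 5'→3' is the reverse complement: GCAGCTAGGCGA.

5'-GCAGCTAGGCGA-3'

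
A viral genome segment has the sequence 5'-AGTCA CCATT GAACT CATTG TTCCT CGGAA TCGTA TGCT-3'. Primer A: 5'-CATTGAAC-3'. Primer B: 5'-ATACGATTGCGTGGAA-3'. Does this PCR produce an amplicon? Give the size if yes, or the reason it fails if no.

No product — primer B has no binding site in the template.

Primer B (ATACGATTGCGTGGAA) does not match the top strand, and its reverse complement TTCCACGCAATCGTAT does not match either.
With no annealing site for primer B, no amplification occurs.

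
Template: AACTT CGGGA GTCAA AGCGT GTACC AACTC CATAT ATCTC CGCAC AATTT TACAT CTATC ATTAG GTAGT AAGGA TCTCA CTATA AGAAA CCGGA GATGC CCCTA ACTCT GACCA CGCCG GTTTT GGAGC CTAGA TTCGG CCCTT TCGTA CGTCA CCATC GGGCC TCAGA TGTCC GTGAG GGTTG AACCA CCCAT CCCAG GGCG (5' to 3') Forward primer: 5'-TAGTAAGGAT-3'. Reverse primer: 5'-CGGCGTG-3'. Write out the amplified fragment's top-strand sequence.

The forward primer matches the template at positions 67–76.
The reverse primer's reverse complement is CACGCCG, which matches the template at positions 114–120.
The product is the template from position 67 through 120 (54 bp).

5'-TAGTAAGGATCTCACTATAAGAAACCGGAGATGCCCCTAACTCTGACCACGCCG-3'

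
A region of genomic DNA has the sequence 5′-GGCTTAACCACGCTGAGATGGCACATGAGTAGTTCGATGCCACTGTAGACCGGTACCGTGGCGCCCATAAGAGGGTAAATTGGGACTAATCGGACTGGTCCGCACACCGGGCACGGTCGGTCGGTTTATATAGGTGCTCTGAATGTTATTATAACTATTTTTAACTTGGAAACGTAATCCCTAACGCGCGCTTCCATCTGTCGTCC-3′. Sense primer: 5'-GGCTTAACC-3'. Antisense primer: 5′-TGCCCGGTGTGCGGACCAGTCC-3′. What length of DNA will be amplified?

113 bp

The forward primer matches the template at positions 1–9.
The reverse primer's reverse complement is GGACTGGTCCGCACACCGGGCA, which matches the template at positions 92–113.
The product runs from position 1 to position 113, so its length is 113 − 1 + 1 = 113 bp.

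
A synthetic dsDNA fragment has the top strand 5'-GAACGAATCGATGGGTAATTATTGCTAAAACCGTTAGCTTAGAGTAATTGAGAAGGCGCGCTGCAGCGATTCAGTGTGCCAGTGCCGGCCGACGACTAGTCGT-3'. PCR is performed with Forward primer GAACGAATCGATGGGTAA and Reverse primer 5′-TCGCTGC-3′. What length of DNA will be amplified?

Forward primer GAACGAATCGATGGGTAA is found on the top strand at positions 1–18.
Taking the reverse complement of TCGCTGC gives GCAGCGA, found at positions 63–69 on the template; the primer anneals here to the top strand with its 3' end pointing upstream.
The product runs from position 1 to position 69, so its length is 69 − 1 + 1 = 69 bp.

69 bp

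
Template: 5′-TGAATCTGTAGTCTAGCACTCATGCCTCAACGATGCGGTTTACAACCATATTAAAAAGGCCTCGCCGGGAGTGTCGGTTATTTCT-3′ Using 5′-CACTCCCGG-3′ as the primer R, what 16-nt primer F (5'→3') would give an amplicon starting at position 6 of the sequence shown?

The reverse primer's reverse complement CCGGGAGTG matches the template at positions 65–73; the product starts at position 6.
The forward primer is identical to the top strand over positions 6–21: CTGTAGTCTAGCACTC.

5'-CTGTAGTCTAGCACTC-3'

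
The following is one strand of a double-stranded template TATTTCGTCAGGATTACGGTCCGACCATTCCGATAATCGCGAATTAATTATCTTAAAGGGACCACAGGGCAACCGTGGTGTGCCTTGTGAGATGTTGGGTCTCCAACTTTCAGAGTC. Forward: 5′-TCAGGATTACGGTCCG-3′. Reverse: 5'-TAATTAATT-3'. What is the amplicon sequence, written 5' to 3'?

The forward primer matches the template at positions 8–23.
Taking the reverse complement of TAATTAATT gives AATTAATTA, found at positions 42–50 on the template; the primer anneals here to the top strand with its 3' end pointing upstream.
The product is the template from position 8 through 50 (43 bp).

5'-TCAGGATTACGGTCCGACCATTCCGATAATCGCGAATTAATTA-3'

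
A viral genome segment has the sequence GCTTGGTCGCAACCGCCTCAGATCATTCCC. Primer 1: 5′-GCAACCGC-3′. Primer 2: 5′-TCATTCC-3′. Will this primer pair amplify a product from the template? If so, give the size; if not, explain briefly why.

Primer 1 (GCAACCGC) matches the top strand at positions 9–16 (3' end points downstream).
Primer 2 (TCATTCC) also matches the top strand directly, at positions 23–29 — its reverse complement GGAATGA is not present.
Both primers anneal to the bottom strand with 3' ends pointing the same way, so neither can prime synthesis back toward the other.

No product — both primers anneal to the same strand and extend in the same direction.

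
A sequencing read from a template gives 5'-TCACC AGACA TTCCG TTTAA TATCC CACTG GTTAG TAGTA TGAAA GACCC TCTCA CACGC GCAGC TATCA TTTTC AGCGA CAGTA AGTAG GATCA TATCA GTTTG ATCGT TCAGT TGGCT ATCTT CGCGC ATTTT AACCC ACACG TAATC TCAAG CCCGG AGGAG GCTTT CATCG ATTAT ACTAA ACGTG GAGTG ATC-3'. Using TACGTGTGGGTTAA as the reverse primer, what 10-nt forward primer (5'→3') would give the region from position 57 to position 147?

5'-ACGCGCAGCT-3'

The reverse primer's reverse complement TTAACCCACACGTA matches the template at positions 134–147; the product starts at position 57.
The forward primer is identical to the top strand over positions 57–66: ACGCGCAGCT.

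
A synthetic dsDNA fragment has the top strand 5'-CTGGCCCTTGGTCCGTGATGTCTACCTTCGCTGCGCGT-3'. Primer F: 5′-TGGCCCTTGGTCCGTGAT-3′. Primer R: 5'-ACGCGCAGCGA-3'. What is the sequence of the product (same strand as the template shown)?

Scanning the template, TGGCCCTTGGTCCGTGAT occurs at positions 2–19; this primer anneals to the bottom strand there with its 3' end pointing downstream.
Reverse complement of the reverse primer: TCGCTGCGCGT. This occurs on the top strand at positions 28–38.
The product is the template from position 2 through 38 (37 bp).

5'-TGGCCCTTGGTCCGTGATGTCTACCTTCGCTGCGCGT-3'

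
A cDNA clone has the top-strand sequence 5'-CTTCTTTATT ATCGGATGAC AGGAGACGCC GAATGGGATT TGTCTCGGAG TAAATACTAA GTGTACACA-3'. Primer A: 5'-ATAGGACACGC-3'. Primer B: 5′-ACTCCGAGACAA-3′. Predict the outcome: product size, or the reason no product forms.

Primer A (ATAGGACACGC) does not match the top strand, and its reverse complement GCGTGTCCTAT does not match either.
With no annealing site for primer A, no amplification occurs.

No product — primer A has no binding site in the template.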